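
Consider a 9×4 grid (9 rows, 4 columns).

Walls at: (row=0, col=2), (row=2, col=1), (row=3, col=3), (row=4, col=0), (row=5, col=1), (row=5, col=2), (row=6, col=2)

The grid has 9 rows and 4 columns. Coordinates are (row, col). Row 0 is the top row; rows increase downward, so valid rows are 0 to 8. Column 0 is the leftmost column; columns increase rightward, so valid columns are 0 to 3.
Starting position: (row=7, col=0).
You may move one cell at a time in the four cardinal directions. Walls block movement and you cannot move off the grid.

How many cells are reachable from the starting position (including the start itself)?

BFS flood-fill from (row=7, col=0):
  Distance 0: (row=7, col=0)
  Distance 1: (row=6, col=0), (row=7, col=1), (row=8, col=0)
  Distance 2: (row=5, col=0), (row=6, col=1), (row=7, col=2), (row=8, col=1)
  Distance 3: (row=7, col=3), (row=8, col=2)
  Distance 4: (row=6, col=3), (row=8, col=3)
  Distance 5: (row=5, col=3)
  Distance 6: (row=4, col=3)
  Distance 7: (row=4, col=2)
  Distance 8: (row=3, col=2), (row=4, col=1)
  Distance 9: (row=2, col=2), (row=3, col=1)
  Distance 10: (row=1, col=2), (row=2, col=3), (row=3, col=0)
  Distance 11: (row=1, col=1), (row=1, col=3), (row=2, col=0)
  Distance 12: (row=0, col=1), (row=0, col=3), (row=1, col=0)
  Distance 13: (row=0, col=0)
Total reachable: 29 (grid has 29 open cells total)

Answer: Reachable cells: 29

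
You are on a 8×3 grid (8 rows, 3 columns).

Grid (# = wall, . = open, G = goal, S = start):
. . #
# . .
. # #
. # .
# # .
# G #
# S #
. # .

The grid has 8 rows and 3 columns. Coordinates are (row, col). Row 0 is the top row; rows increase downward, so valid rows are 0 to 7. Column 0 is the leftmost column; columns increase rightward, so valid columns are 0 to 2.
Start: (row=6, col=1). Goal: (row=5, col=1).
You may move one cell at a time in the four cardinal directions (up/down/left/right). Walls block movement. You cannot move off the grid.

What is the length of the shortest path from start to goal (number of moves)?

BFS from (row=6, col=1) until reaching (row=5, col=1):
  Distance 0: (row=6, col=1)
  Distance 1: (row=5, col=1)  <- goal reached here
One shortest path (1 moves): (row=6, col=1) -> (row=5, col=1)

Answer: Shortest path length: 1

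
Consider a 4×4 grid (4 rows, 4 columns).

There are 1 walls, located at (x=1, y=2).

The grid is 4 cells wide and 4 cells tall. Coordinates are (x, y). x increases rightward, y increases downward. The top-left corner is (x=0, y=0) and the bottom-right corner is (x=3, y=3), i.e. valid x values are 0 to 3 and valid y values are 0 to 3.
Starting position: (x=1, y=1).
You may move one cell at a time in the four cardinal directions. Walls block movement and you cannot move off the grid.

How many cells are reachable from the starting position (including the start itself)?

BFS flood-fill from (x=1, y=1):
  Distance 0: (x=1, y=1)
  Distance 1: (x=1, y=0), (x=0, y=1), (x=2, y=1)
  Distance 2: (x=0, y=0), (x=2, y=0), (x=3, y=1), (x=0, y=2), (x=2, y=2)
  Distance 3: (x=3, y=0), (x=3, y=2), (x=0, y=3), (x=2, y=3)
  Distance 4: (x=1, y=3), (x=3, y=3)
Total reachable: 15 (grid has 15 open cells total)

Answer: Reachable cells: 15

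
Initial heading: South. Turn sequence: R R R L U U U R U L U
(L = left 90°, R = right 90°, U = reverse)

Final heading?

Start: South
  R (right (90° clockwise)) -> West
  R (right (90° clockwise)) -> North
  R (right (90° clockwise)) -> East
  L (left (90° counter-clockwise)) -> North
  U (U-turn (180°)) -> South
  U (U-turn (180°)) -> North
  U (U-turn (180°)) -> South
  R (right (90° clockwise)) -> West
  U (U-turn (180°)) -> East
  L (left (90° counter-clockwise)) -> North
  U (U-turn (180°)) -> South
Final: South

Answer: Final heading: South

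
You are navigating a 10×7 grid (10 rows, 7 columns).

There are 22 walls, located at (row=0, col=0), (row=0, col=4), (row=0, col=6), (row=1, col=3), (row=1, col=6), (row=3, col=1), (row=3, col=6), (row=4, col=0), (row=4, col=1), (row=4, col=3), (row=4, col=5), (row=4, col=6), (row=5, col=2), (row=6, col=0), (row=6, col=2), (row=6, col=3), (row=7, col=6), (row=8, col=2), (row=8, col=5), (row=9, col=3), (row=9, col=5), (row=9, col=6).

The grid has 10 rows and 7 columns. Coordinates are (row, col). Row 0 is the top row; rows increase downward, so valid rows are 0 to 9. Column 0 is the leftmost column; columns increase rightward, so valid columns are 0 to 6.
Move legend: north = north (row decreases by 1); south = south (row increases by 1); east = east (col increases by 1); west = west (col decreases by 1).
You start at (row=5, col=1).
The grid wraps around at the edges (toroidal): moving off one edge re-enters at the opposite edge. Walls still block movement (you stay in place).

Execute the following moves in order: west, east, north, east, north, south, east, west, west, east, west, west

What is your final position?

Answer: Final position: (row=6, col=1)

Derivation:
Start: (row=5, col=1)
  west (west): (row=5, col=1) -> (row=5, col=0)
  east (east): (row=5, col=0) -> (row=5, col=1)
  north (north): blocked, stay at (row=5, col=1)
  east (east): blocked, stay at (row=5, col=1)
  north (north): blocked, stay at (row=5, col=1)
  south (south): (row=5, col=1) -> (row=6, col=1)
  east (east): blocked, stay at (row=6, col=1)
  west (west): blocked, stay at (row=6, col=1)
  west (west): blocked, stay at (row=6, col=1)
  east (east): blocked, stay at (row=6, col=1)
  west (west): blocked, stay at (row=6, col=1)
  west (west): blocked, stay at (row=6, col=1)
Final: (row=6, col=1)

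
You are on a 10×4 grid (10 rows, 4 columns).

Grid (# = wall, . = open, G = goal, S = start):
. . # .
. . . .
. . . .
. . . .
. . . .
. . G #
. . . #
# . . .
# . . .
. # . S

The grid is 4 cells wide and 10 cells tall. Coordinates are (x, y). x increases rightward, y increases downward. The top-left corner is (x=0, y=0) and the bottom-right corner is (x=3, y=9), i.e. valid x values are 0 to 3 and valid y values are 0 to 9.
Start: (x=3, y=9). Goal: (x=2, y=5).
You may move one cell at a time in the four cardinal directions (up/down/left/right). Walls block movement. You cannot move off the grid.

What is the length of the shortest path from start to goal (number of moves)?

Answer: Shortest path length: 5

Derivation:
BFS from (x=3, y=9) until reaching (x=2, y=5):
  Distance 0: (x=3, y=9)
  Distance 1: (x=3, y=8), (x=2, y=9)
  Distance 2: (x=3, y=7), (x=2, y=8)
  Distance 3: (x=2, y=7), (x=1, y=8)
  Distance 4: (x=2, y=6), (x=1, y=7)
  Distance 5: (x=2, y=5), (x=1, y=6)  <- goal reached here
One shortest path (5 moves): (x=3, y=9) -> (x=2, y=9) -> (x=2, y=8) -> (x=2, y=7) -> (x=2, y=6) -> (x=2, y=5)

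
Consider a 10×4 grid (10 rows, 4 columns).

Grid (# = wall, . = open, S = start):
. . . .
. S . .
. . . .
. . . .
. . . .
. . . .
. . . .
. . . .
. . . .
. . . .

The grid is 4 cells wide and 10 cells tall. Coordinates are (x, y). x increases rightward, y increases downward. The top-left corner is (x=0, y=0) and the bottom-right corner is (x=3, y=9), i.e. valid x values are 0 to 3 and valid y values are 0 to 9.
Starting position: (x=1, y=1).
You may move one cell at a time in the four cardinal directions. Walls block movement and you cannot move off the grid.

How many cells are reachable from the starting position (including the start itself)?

Answer: Reachable cells: 40

Derivation:
BFS flood-fill from (x=1, y=1):
  Distance 0: (x=1, y=1)
  Distance 1: (x=1, y=0), (x=0, y=1), (x=2, y=1), (x=1, y=2)
  Distance 2: (x=0, y=0), (x=2, y=0), (x=3, y=1), (x=0, y=2), (x=2, y=2), (x=1, y=3)
  Distance 3: (x=3, y=0), (x=3, y=2), (x=0, y=3), (x=2, y=3), (x=1, y=4)
  Distance 4: (x=3, y=3), (x=0, y=4), (x=2, y=4), (x=1, y=5)
  Distance 5: (x=3, y=4), (x=0, y=5), (x=2, y=5), (x=1, y=6)
  Distance 6: (x=3, y=5), (x=0, y=6), (x=2, y=6), (x=1, y=7)
  Distance 7: (x=3, y=6), (x=0, y=7), (x=2, y=7), (x=1, y=8)
  Distance 8: (x=3, y=7), (x=0, y=8), (x=2, y=8), (x=1, y=9)
  Distance 9: (x=3, y=8), (x=0, y=9), (x=2, y=9)
  Distance 10: (x=3, y=9)
Total reachable: 40 (grid has 40 open cells total)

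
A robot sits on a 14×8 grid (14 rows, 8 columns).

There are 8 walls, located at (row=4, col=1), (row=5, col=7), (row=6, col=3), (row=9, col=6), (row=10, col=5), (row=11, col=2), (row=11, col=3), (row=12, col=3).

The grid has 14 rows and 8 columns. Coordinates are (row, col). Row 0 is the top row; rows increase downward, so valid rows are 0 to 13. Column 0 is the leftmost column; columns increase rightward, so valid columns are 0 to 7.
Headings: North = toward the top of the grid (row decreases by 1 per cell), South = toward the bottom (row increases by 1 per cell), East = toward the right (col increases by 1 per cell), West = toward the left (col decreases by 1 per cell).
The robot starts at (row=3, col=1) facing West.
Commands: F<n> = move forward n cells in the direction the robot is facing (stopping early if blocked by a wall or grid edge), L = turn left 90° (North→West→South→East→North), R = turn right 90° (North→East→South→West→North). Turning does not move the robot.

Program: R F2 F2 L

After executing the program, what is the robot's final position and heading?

Answer: Final position: (row=0, col=1), facing West

Derivation:
Start: (row=3, col=1), facing West
  R: turn right, now facing North
  F2: move forward 2, now at (row=1, col=1)
  F2: move forward 1/2 (blocked), now at (row=0, col=1)
  L: turn left, now facing West
Final: (row=0, col=1), facing West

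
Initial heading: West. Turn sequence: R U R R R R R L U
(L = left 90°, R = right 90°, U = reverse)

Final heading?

Start: West
  R (right (90° clockwise)) -> North
  U (U-turn (180°)) -> South
  R (right (90° clockwise)) -> West
  R (right (90° clockwise)) -> North
  R (right (90° clockwise)) -> East
  R (right (90° clockwise)) -> South
  R (right (90° clockwise)) -> West
  L (left (90° counter-clockwise)) -> South
  U (U-turn (180°)) -> North
Final: North

Answer: Final heading: North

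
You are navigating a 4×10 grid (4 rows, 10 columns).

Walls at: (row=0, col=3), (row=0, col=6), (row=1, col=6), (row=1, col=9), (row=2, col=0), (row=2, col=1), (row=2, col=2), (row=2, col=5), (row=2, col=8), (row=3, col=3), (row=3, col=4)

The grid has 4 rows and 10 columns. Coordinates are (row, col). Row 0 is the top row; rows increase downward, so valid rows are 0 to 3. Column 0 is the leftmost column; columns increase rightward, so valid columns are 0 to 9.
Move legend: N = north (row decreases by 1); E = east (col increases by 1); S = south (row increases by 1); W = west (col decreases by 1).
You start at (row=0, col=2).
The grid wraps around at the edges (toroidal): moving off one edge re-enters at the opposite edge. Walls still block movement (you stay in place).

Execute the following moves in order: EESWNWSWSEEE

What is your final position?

Start: (row=0, col=2)
  E (east): blocked, stay at (row=0, col=2)
  E (east): blocked, stay at (row=0, col=2)
  S (south): (row=0, col=2) -> (row=1, col=2)
  W (west): (row=1, col=2) -> (row=1, col=1)
  N (north): (row=1, col=1) -> (row=0, col=1)
  W (west): (row=0, col=1) -> (row=0, col=0)
  S (south): (row=0, col=0) -> (row=1, col=0)
  W (west): blocked, stay at (row=1, col=0)
  S (south): blocked, stay at (row=1, col=0)
  E (east): (row=1, col=0) -> (row=1, col=1)
  E (east): (row=1, col=1) -> (row=1, col=2)
  E (east): (row=1, col=2) -> (row=1, col=3)
Final: (row=1, col=3)

Answer: Final position: (row=1, col=3)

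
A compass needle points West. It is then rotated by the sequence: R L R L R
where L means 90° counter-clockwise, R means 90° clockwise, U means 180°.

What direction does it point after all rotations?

Start: West
  R (right (90° clockwise)) -> North
  L (left (90° counter-clockwise)) -> West
  R (right (90° clockwise)) -> North
  L (left (90° counter-clockwise)) -> West
  R (right (90° clockwise)) -> North
Final: North

Answer: Final heading: North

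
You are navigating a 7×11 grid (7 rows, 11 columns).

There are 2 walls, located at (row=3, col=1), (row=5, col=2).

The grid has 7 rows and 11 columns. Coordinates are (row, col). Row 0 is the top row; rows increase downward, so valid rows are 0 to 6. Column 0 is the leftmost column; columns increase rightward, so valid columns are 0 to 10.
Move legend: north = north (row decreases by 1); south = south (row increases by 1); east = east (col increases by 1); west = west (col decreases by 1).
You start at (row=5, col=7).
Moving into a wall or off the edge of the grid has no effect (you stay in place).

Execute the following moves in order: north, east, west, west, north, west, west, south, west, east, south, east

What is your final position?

Start: (row=5, col=7)
  north (north): (row=5, col=7) -> (row=4, col=7)
  east (east): (row=4, col=7) -> (row=4, col=8)
  west (west): (row=4, col=8) -> (row=4, col=7)
  west (west): (row=4, col=7) -> (row=4, col=6)
  north (north): (row=4, col=6) -> (row=3, col=6)
  west (west): (row=3, col=6) -> (row=3, col=5)
  west (west): (row=3, col=5) -> (row=3, col=4)
  south (south): (row=3, col=4) -> (row=4, col=4)
  west (west): (row=4, col=4) -> (row=4, col=3)
  east (east): (row=4, col=3) -> (row=4, col=4)
  south (south): (row=4, col=4) -> (row=5, col=4)
  east (east): (row=5, col=4) -> (row=5, col=5)
Final: (row=5, col=5)

Answer: Final position: (row=5, col=5)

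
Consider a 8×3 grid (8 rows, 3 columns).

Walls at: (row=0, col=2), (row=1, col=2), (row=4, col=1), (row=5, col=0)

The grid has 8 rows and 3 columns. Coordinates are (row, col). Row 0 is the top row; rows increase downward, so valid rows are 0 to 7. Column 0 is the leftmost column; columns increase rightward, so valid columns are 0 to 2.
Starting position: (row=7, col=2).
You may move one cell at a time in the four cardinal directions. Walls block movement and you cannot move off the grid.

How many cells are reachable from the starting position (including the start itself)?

BFS flood-fill from (row=7, col=2):
  Distance 0: (row=7, col=2)
  Distance 1: (row=6, col=2), (row=7, col=1)
  Distance 2: (row=5, col=2), (row=6, col=1), (row=7, col=0)
  Distance 3: (row=4, col=2), (row=5, col=1), (row=6, col=0)
  Distance 4: (row=3, col=2)
  Distance 5: (row=2, col=2), (row=3, col=1)
  Distance 6: (row=2, col=1), (row=3, col=0)
  Distance 7: (row=1, col=1), (row=2, col=0), (row=4, col=0)
  Distance 8: (row=0, col=1), (row=1, col=0)
  Distance 9: (row=0, col=0)
Total reachable: 20 (grid has 20 open cells total)

Answer: Reachable cells: 20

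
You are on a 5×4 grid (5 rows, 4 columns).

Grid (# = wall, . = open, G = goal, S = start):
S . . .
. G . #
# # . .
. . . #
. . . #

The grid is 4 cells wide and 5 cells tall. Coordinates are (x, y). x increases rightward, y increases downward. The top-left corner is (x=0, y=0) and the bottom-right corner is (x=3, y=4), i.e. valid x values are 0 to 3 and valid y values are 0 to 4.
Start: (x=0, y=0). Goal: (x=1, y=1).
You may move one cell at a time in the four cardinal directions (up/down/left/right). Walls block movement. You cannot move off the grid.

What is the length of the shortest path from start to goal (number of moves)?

BFS from (x=0, y=0) until reaching (x=1, y=1):
  Distance 0: (x=0, y=0)
  Distance 1: (x=1, y=0), (x=0, y=1)
  Distance 2: (x=2, y=0), (x=1, y=1)  <- goal reached here
One shortest path (2 moves): (x=0, y=0) -> (x=1, y=0) -> (x=1, y=1)

Answer: Shortest path length: 2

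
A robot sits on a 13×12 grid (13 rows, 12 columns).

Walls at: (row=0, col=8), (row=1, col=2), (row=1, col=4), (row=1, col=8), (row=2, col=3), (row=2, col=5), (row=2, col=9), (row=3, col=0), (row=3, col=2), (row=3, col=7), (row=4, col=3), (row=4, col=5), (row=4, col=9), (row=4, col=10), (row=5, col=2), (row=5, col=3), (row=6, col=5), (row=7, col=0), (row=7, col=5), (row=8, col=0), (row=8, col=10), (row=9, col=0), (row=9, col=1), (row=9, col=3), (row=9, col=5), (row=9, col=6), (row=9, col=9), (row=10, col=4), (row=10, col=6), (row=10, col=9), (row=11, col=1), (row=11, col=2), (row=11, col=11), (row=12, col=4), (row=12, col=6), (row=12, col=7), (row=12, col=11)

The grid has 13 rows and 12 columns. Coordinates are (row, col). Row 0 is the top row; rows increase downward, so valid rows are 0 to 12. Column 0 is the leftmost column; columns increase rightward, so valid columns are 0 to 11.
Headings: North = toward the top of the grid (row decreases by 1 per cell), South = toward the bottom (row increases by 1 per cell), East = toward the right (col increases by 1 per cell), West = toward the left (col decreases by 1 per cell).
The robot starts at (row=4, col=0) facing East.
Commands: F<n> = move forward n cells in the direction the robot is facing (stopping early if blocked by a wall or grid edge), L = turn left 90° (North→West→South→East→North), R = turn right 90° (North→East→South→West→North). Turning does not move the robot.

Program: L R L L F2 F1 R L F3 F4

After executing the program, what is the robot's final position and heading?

Answer: Final position: (row=4, col=0), facing West

Derivation:
Start: (row=4, col=0), facing East
  L: turn left, now facing North
  R: turn right, now facing East
  L: turn left, now facing North
  L: turn left, now facing West
  F2: move forward 0/2 (blocked), now at (row=4, col=0)
  F1: move forward 0/1 (blocked), now at (row=4, col=0)
  R: turn right, now facing North
  L: turn left, now facing West
  F3: move forward 0/3 (blocked), now at (row=4, col=0)
  F4: move forward 0/4 (blocked), now at (row=4, col=0)
Final: (row=4, col=0), facing West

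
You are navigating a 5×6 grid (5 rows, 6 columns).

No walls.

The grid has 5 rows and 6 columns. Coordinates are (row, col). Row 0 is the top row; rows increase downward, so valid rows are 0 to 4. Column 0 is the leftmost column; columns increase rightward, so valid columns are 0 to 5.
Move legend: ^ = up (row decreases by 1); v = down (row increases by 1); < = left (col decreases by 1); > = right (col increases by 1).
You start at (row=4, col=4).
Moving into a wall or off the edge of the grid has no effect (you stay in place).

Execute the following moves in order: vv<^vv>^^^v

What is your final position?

Answer: Final position: (row=2, col=4)

Derivation:
Start: (row=4, col=4)
  v (down): blocked, stay at (row=4, col=4)
  v (down): blocked, stay at (row=4, col=4)
  < (left): (row=4, col=4) -> (row=4, col=3)
  ^ (up): (row=4, col=3) -> (row=3, col=3)
  v (down): (row=3, col=3) -> (row=4, col=3)
  v (down): blocked, stay at (row=4, col=3)
  > (right): (row=4, col=3) -> (row=4, col=4)
  ^ (up): (row=4, col=4) -> (row=3, col=4)
  ^ (up): (row=3, col=4) -> (row=2, col=4)
  ^ (up): (row=2, col=4) -> (row=1, col=4)
  v (down): (row=1, col=4) -> (row=2, col=4)
Final: (row=2, col=4)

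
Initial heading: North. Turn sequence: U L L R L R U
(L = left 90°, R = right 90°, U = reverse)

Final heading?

Start: North
  U (U-turn (180°)) -> South
  L (left (90° counter-clockwise)) -> East
  L (left (90° counter-clockwise)) -> North
  R (right (90° clockwise)) -> East
  L (left (90° counter-clockwise)) -> North
  R (right (90° clockwise)) -> East
  U (U-turn (180°)) -> West
Final: West

Answer: Final heading: West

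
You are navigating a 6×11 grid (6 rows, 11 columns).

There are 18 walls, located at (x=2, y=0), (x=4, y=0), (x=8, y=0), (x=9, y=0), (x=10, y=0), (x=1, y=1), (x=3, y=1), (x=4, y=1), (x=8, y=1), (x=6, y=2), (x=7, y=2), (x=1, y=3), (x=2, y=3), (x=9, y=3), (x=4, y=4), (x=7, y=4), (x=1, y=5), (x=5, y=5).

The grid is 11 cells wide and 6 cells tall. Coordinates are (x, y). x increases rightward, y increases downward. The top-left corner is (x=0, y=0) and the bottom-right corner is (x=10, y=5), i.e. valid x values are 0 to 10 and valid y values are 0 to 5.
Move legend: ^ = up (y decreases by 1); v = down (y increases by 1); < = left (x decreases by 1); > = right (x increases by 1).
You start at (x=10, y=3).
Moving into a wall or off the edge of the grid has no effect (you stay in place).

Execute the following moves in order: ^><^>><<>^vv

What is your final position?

Start: (x=10, y=3)
  ^ (up): (x=10, y=3) -> (x=10, y=2)
  > (right): blocked, stay at (x=10, y=2)
  < (left): (x=10, y=2) -> (x=9, y=2)
  ^ (up): (x=9, y=2) -> (x=9, y=1)
  > (right): (x=9, y=1) -> (x=10, y=1)
  > (right): blocked, stay at (x=10, y=1)
  < (left): (x=10, y=1) -> (x=9, y=1)
  < (left): blocked, stay at (x=9, y=1)
  > (right): (x=9, y=1) -> (x=10, y=1)
  ^ (up): blocked, stay at (x=10, y=1)
  v (down): (x=10, y=1) -> (x=10, y=2)
  v (down): (x=10, y=2) -> (x=10, y=3)
Final: (x=10, y=3)

Answer: Final position: (x=10, y=3)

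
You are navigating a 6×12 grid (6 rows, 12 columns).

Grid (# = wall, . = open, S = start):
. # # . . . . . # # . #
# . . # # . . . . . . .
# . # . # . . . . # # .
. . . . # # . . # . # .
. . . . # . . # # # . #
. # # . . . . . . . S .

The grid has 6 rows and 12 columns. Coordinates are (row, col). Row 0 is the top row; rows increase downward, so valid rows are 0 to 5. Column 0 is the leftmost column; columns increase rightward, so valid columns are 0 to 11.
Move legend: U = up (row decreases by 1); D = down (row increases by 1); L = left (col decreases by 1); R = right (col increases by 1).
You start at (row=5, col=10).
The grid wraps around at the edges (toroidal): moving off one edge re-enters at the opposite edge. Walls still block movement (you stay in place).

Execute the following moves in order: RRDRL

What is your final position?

Start: (row=5, col=10)
  R (right): (row=5, col=10) -> (row=5, col=11)
  R (right): (row=5, col=11) -> (row=5, col=0)
  D (down): (row=5, col=0) -> (row=0, col=0)
  R (right): blocked, stay at (row=0, col=0)
  L (left): blocked, stay at (row=0, col=0)
Final: (row=0, col=0)

Answer: Final position: (row=0, col=0)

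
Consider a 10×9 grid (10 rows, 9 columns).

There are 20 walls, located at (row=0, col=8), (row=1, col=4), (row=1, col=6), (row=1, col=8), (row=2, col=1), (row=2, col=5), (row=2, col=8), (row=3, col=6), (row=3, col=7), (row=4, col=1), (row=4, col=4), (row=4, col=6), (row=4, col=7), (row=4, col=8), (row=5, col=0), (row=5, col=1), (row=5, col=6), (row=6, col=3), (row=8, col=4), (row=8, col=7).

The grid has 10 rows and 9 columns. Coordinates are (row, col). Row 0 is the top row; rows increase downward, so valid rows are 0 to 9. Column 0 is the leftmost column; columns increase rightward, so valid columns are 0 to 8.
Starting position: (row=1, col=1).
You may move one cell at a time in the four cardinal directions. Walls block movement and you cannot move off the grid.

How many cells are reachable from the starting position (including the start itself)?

BFS flood-fill from (row=1, col=1):
  Distance 0: (row=1, col=1)
  Distance 1: (row=0, col=1), (row=1, col=0), (row=1, col=2)
  Distance 2: (row=0, col=0), (row=0, col=2), (row=1, col=3), (row=2, col=0), (row=2, col=2)
  Distance 3: (row=0, col=3), (row=2, col=3), (row=3, col=0), (row=3, col=2)
  Distance 4: (row=0, col=4), (row=2, col=4), (row=3, col=1), (row=3, col=3), (row=4, col=0), (row=4, col=2)
  Distance 5: (row=0, col=5), (row=3, col=4), (row=4, col=3), (row=5, col=2)
  Distance 6: (row=0, col=6), (row=1, col=5), (row=3, col=5), (row=5, col=3), (row=6, col=2)
  Distance 7: (row=0, col=7), (row=4, col=5), (row=5, col=4), (row=6, col=1), (row=7, col=2)
  Distance 8: (row=1, col=7), (row=5, col=5), (row=6, col=0), (row=6, col=4), (row=7, col=1), (row=7, col=3), (row=8, col=2)
  Distance 9: (row=2, col=7), (row=6, col=5), (row=7, col=0), (row=7, col=4), (row=8, col=1), (row=8, col=3), (row=9, col=2)
  Distance 10: (row=2, col=6), (row=6, col=6), (row=7, col=5), (row=8, col=0), (row=9, col=1), (row=9, col=3)
  Distance 11: (row=6, col=7), (row=7, col=6), (row=8, col=5), (row=9, col=0), (row=9, col=4)
  Distance 12: (row=5, col=7), (row=6, col=8), (row=7, col=7), (row=8, col=6), (row=9, col=5)
  Distance 13: (row=5, col=8), (row=7, col=8), (row=9, col=6)
  Distance 14: (row=8, col=8), (row=9, col=7)
  Distance 15: (row=9, col=8)
Total reachable: 69 (grid has 70 open cells total)

Answer: Reachable cells: 69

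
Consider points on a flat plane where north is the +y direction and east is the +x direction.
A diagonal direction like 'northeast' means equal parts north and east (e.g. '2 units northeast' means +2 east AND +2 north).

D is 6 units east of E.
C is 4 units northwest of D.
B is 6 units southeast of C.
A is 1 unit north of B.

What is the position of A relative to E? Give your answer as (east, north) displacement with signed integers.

Answer: A is at (east=8, north=-1) relative to E.

Derivation:
Place E at the origin (east=0, north=0).
  D is 6 units east of E: delta (east=+6, north=+0); D at (east=6, north=0).
  C is 4 units northwest of D: delta (east=-4, north=+4); C at (east=2, north=4).
  B is 6 units southeast of C: delta (east=+6, north=-6); B at (east=8, north=-2).
  A is 1 unit north of B: delta (east=+0, north=+1); A at (east=8, north=-1).
Therefore A relative to E: (east=8, north=-1).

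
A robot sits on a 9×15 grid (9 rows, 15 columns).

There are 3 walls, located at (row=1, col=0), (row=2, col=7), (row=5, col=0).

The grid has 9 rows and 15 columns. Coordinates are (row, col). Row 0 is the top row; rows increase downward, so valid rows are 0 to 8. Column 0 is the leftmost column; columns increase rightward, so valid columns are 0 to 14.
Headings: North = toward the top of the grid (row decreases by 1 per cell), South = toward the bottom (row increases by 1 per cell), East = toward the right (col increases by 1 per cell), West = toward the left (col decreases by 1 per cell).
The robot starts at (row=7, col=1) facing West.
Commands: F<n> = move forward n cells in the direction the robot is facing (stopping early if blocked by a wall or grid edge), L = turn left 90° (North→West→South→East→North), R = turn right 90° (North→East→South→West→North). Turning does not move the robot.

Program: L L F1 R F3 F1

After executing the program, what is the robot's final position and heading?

Start: (row=7, col=1), facing West
  L: turn left, now facing South
  L: turn left, now facing East
  F1: move forward 1, now at (row=7, col=2)
  R: turn right, now facing South
  F3: move forward 1/3 (blocked), now at (row=8, col=2)
  F1: move forward 0/1 (blocked), now at (row=8, col=2)
Final: (row=8, col=2), facing South

Answer: Final position: (row=8, col=2), facing South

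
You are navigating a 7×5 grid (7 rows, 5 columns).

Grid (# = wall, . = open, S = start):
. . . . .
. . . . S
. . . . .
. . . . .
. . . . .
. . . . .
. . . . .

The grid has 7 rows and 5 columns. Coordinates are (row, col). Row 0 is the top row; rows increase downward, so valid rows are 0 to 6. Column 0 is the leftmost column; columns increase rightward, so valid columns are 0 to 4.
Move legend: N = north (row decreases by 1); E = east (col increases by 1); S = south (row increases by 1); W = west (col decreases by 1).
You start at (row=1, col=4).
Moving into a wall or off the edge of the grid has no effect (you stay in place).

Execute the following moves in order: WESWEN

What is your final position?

Answer: Final position: (row=1, col=4)

Derivation:
Start: (row=1, col=4)
  W (west): (row=1, col=4) -> (row=1, col=3)
  E (east): (row=1, col=3) -> (row=1, col=4)
  S (south): (row=1, col=4) -> (row=2, col=4)
  W (west): (row=2, col=4) -> (row=2, col=3)
  E (east): (row=2, col=3) -> (row=2, col=4)
  N (north): (row=2, col=4) -> (row=1, col=4)
Final: (row=1, col=4)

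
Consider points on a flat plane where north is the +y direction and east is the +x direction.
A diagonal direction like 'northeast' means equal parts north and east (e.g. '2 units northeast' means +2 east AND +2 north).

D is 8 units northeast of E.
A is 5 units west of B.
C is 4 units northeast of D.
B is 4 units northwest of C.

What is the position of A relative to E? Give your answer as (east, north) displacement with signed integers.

Answer: A is at (east=3, north=16) relative to E.

Derivation:
Place E at the origin (east=0, north=0).
  D is 8 units northeast of E: delta (east=+8, north=+8); D at (east=8, north=8).
  C is 4 units northeast of D: delta (east=+4, north=+4); C at (east=12, north=12).
  B is 4 units northwest of C: delta (east=-4, north=+4); B at (east=8, north=16).
  A is 5 units west of B: delta (east=-5, north=+0); A at (east=3, north=16).
Therefore A relative to E: (east=3, north=16).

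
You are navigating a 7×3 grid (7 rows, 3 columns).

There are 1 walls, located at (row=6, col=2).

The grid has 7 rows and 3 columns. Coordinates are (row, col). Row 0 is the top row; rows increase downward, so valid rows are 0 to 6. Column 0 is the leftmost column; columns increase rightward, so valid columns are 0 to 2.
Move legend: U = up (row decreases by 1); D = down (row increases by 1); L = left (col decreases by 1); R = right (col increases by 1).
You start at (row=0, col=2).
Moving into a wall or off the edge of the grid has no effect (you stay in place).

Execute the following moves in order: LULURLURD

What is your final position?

Start: (row=0, col=2)
  L (left): (row=0, col=2) -> (row=0, col=1)
  U (up): blocked, stay at (row=0, col=1)
  L (left): (row=0, col=1) -> (row=0, col=0)
  U (up): blocked, stay at (row=0, col=0)
  R (right): (row=0, col=0) -> (row=0, col=1)
  L (left): (row=0, col=1) -> (row=0, col=0)
  U (up): blocked, stay at (row=0, col=0)
  R (right): (row=0, col=0) -> (row=0, col=1)
  D (down): (row=0, col=1) -> (row=1, col=1)
Final: (row=1, col=1)

Answer: Final position: (row=1, col=1)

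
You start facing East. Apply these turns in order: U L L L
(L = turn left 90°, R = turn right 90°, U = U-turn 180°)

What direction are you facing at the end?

Answer: Final heading: North

Derivation:
Start: East
  U (U-turn (180°)) -> West
  L (left (90° counter-clockwise)) -> South
  L (left (90° counter-clockwise)) -> East
  L (left (90° counter-clockwise)) -> North
Final: North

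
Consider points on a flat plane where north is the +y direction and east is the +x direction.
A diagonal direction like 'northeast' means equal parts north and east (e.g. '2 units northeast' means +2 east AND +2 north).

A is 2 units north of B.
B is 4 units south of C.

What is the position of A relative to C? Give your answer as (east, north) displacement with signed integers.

Place C at the origin (east=0, north=0).
  B is 4 units south of C: delta (east=+0, north=-4); B at (east=0, north=-4).
  A is 2 units north of B: delta (east=+0, north=+2); A at (east=0, north=-2).
Therefore A relative to C: (east=0, north=-2).

Answer: A is at (east=0, north=-2) relative to C.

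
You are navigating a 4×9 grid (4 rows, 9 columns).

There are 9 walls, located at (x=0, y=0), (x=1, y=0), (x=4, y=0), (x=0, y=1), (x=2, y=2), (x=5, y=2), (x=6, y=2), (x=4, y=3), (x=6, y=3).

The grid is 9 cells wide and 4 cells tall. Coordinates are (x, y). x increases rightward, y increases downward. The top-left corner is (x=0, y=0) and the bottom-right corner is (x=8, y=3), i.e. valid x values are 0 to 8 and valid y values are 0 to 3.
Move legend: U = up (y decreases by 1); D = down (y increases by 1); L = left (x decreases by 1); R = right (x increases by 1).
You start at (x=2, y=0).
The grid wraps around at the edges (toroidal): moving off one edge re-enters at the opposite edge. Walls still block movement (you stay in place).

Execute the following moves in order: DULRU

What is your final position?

Start: (x=2, y=0)
  D (down): (x=2, y=0) -> (x=2, y=1)
  U (up): (x=2, y=1) -> (x=2, y=0)
  L (left): blocked, stay at (x=2, y=0)
  R (right): (x=2, y=0) -> (x=3, y=0)
  U (up): (x=3, y=0) -> (x=3, y=3)
Final: (x=3, y=3)

Answer: Final position: (x=3, y=3)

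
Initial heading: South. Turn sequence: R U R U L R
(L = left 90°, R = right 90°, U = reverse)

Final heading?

Answer: Final heading: North

Derivation:
Start: South
  R (right (90° clockwise)) -> West
  U (U-turn (180°)) -> East
  R (right (90° clockwise)) -> South
  U (U-turn (180°)) -> North
  L (left (90° counter-clockwise)) -> West
  R (right (90° clockwise)) -> North
Final: North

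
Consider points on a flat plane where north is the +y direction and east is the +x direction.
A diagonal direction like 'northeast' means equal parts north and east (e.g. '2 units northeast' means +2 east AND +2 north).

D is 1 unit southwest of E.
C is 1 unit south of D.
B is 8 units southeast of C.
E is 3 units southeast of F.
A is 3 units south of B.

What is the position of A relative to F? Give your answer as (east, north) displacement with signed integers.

Place F at the origin (east=0, north=0).
  E is 3 units southeast of F: delta (east=+3, north=-3); E at (east=3, north=-3).
  D is 1 unit southwest of E: delta (east=-1, north=-1); D at (east=2, north=-4).
  C is 1 unit south of D: delta (east=+0, north=-1); C at (east=2, north=-5).
  B is 8 units southeast of C: delta (east=+8, north=-8); B at (east=10, north=-13).
  A is 3 units south of B: delta (east=+0, north=-3); A at (east=10, north=-16).
Therefore A relative to F: (east=10, north=-16).

Answer: A is at (east=10, north=-16) relative to F.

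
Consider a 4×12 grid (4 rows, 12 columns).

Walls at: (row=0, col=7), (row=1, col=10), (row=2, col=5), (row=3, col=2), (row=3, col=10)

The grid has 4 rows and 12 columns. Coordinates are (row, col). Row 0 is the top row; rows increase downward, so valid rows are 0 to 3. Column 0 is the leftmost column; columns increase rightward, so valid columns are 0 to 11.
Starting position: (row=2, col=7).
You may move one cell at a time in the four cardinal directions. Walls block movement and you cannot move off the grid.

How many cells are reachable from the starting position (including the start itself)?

Answer: Reachable cells: 43

Derivation:
BFS flood-fill from (row=2, col=7):
  Distance 0: (row=2, col=7)
  Distance 1: (row=1, col=7), (row=2, col=6), (row=2, col=8), (row=3, col=7)
  Distance 2: (row=1, col=6), (row=1, col=8), (row=2, col=9), (row=3, col=6), (row=3, col=8)
  Distance 3: (row=0, col=6), (row=0, col=8), (row=1, col=5), (row=1, col=9), (row=2, col=10), (row=3, col=5), (row=3, col=9)
  Distance 4: (row=0, col=5), (row=0, col=9), (row=1, col=4), (row=2, col=11), (row=3, col=4)
  Distance 5: (row=0, col=4), (row=0, col=10), (row=1, col=3), (row=1, col=11), (row=2, col=4), (row=3, col=3), (row=3, col=11)
  Distance 6: (row=0, col=3), (row=0, col=11), (row=1, col=2), (row=2, col=3)
  Distance 7: (row=0, col=2), (row=1, col=1), (row=2, col=2)
  Distance 8: (row=0, col=1), (row=1, col=0), (row=2, col=1)
  Distance 9: (row=0, col=0), (row=2, col=0), (row=3, col=1)
  Distance 10: (row=3, col=0)
Total reachable: 43 (grid has 43 open cells total)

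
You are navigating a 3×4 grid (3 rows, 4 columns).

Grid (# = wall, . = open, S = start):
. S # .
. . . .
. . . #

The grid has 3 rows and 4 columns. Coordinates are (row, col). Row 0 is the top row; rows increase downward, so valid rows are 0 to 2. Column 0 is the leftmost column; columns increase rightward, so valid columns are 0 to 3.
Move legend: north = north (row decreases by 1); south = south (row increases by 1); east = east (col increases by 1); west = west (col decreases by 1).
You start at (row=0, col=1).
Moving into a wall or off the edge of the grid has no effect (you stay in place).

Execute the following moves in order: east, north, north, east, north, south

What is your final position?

Start: (row=0, col=1)
  east (east): blocked, stay at (row=0, col=1)
  north (north): blocked, stay at (row=0, col=1)
  north (north): blocked, stay at (row=0, col=1)
  east (east): blocked, stay at (row=0, col=1)
  north (north): blocked, stay at (row=0, col=1)
  south (south): (row=0, col=1) -> (row=1, col=1)
Final: (row=1, col=1)

Answer: Final position: (row=1, col=1)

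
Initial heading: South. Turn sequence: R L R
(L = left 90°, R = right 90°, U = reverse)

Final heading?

Answer: Final heading: West

Derivation:
Start: South
  R (right (90° clockwise)) -> West
  L (left (90° counter-clockwise)) -> South
  R (right (90° clockwise)) -> West
Final: West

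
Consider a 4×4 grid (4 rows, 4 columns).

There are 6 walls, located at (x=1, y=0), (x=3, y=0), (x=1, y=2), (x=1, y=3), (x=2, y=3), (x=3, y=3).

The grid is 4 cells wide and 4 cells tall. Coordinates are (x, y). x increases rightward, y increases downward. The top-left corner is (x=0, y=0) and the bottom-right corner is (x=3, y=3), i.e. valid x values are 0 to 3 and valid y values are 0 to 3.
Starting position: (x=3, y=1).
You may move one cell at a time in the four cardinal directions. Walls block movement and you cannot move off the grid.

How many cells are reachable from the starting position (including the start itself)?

BFS flood-fill from (x=3, y=1):
  Distance 0: (x=3, y=1)
  Distance 1: (x=2, y=1), (x=3, y=2)
  Distance 2: (x=2, y=0), (x=1, y=1), (x=2, y=2)
  Distance 3: (x=0, y=1)
  Distance 4: (x=0, y=0), (x=0, y=2)
  Distance 5: (x=0, y=3)
Total reachable: 10 (grid has 10 open cells total)

Answer: Reachable cells: 10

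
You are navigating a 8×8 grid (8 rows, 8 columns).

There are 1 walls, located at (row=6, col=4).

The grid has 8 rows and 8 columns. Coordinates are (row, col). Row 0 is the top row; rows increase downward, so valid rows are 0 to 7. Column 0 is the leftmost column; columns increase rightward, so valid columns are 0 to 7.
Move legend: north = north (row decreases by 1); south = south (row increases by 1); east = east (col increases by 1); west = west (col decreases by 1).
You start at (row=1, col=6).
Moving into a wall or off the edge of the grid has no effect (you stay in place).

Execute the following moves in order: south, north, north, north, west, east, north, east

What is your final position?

Answer: Final position: (row=0, col=7)

Derivation:
Start: (row=1, col=6)
  south (south): (row=1, col=6) -> (row=2, col=6)
  north (north): (row=2, col=6) -> (row=1, col=6)
  north (north): (row=1, col=6) -> (row=0, col=6)
  north (north): blocked, stay at (row=0, col=6)
  west (west): (row=0, col=6) -> (row=0, col=5)
  east (east): (row=0, col=5) -> (row=0, col=6)
  north (north): blocked, stay at (row=0, col=6)
  east (east): (row=0, col=6) -> (row=0, col=7)
Final: (row=0, col=7)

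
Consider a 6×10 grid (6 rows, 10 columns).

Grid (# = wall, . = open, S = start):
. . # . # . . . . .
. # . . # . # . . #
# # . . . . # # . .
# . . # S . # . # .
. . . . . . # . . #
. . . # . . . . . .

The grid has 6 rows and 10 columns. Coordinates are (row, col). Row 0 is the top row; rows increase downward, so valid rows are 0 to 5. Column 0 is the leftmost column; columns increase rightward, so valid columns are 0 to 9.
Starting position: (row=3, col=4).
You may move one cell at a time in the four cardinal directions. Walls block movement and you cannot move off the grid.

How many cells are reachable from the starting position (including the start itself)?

BFS flood-fill from (row=3, col=4):
  Distance 0: (row=3, col=4)
  Distance 1: (row=2, col=4), (row=3, col=5), (row=4, col=4)
  Distance 2: (row=2, col=3), (row=2, col=5), (row=4, col=3), (row=4, col=5), (row=5, col=4)
  Distance 3: (row=1, col=3), (row=1, col=5), (row=2, col=2), (row=4, col=2), (row=5, col=5)
  Distance 4: (row=0, col=3), (row=0, col=5), (row=1, col=2), (row=3, col=2), (row=4, col=1), (row=5, col=2), (row=5, col=6)
  Distance 5: (row=0, col=6), (row=3, col=1), (row=4, col=0), (row=5, col=1), (row=5, col=7)
  Distance 6: (row=0, col=7), (row=4, col=7), (row=5, col=0), (row=5, col=8)
  Distance 7: (row=0, col=8), (row=1, col=7), (row=3, col=7), (row=4, col=8), (row=5, col=9)
  Distance 8: (row=0, col=9), (row=1, col=8)
  Distance 9: (row=2, col=8)
  Distance 10: (row=2, col=9)
  Distance 11: (row=3, col=9)
Total reachable: 40 (grid has 43 open cells total)

Answer: Reachable cells: 40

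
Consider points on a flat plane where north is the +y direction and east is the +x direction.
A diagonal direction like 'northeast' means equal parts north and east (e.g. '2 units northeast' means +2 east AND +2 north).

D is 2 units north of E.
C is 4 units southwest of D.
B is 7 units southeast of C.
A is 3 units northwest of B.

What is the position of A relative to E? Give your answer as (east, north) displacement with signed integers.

Place E at the origin (east=0, north=0).
  D is 2 units north of E: delta (east=+0, north=+2); D at (east=0, north=2).
  C is 4 units southwest of D: delta (east=-4, north=-4); C at (east=-4, north=-2).
  B is 7 units southeast of C: delta (east=+7, north=-7); B at (east=3, north=-9).
  A is 3 units northwest of B: delta (east=-3, north=+3); A at (east=0, north=-6).
Therefore A relative to E: (east=0, north=-6).

Answer: A is at (east=0, north=-6) relative to E.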